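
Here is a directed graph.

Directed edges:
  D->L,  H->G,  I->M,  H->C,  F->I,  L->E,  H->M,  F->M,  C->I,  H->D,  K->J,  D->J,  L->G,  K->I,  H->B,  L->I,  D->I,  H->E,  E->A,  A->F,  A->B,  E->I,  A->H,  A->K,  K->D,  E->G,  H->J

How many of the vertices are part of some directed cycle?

A vertex is on a directed cycle iff it belongs to a strongly connected component of size ≥ 2 (or has a self-loop).
The vertices on cycles are {A, D, E, H, K, L} — 6 in total.

6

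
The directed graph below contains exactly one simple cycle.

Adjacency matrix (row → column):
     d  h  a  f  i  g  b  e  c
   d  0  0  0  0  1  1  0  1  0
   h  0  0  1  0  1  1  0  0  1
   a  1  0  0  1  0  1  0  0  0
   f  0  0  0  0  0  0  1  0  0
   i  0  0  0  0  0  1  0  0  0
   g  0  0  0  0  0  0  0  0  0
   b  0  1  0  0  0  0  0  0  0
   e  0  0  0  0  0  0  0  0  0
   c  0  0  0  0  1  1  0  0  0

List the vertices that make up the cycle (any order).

DFS with gray/black marking from a:
a gray
  g gray
  g black
  d gray
    e gray
    e black
    i gray
      i→g: g black — skip
    i black
    d→g: g black — skip
  d black
  f gray
    b gray
      h gray
        h→a: a is gray → back edge
Back edge closes the cycle a → f → b → h → a; its vertices are {a, b, f, h}.

a, b, f, h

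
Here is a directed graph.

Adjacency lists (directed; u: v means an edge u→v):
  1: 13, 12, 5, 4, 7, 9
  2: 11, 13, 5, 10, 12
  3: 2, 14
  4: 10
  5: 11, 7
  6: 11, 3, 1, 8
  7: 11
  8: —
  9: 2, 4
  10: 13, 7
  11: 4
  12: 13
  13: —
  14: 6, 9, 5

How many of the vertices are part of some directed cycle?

A vertex is on a directed cycle iff it belongs to a strongly connected component of size ≥ 2 (or has a self-loop).
The vertices on cycles are {3, 4, 6, 7, 10, 11, 14} — 7 in total.

7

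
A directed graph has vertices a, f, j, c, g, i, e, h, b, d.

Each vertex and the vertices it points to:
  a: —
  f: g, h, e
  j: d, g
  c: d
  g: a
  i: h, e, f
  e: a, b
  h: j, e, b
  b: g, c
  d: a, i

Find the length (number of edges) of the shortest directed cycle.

For each vertex v, BFS finds the shortest path from v back to v.
The shortest such closed walk is i → h → j → d → i, length 4.

4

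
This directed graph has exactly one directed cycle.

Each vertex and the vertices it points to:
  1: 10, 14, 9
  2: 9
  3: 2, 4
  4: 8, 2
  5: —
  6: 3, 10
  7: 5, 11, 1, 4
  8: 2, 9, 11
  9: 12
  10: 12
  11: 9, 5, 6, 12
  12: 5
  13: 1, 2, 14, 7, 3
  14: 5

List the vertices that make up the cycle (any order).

DFS with gray/black marking from 3:
3 gray
  2 gray
    9 gray
      12 gray
        5 gray
        5 black
      12 black
    9 black
  2 black
  4 gray
    8 gray
      8→2: 2 black — skip
      8→9: 9 black — skip
      11 gray
        11→9: 9 black — skip
        11→5: 5 black — skip
        6 gray
          6→3: 3 is gray → back edge
Back edge closes the cycle 3 → 4 → 8 → 11 → 6 → 3; its vertices are {3, 4, 6, 8, 11}.

3, 4, 6, 8, 11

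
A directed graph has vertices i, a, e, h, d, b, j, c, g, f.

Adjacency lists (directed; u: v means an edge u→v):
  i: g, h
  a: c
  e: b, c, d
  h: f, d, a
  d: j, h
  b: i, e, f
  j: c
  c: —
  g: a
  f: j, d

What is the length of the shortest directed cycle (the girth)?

2

For each vertex v, BFS finds the shortest path from v back to v.
The shortest such closed walk is b → e → b, length 2.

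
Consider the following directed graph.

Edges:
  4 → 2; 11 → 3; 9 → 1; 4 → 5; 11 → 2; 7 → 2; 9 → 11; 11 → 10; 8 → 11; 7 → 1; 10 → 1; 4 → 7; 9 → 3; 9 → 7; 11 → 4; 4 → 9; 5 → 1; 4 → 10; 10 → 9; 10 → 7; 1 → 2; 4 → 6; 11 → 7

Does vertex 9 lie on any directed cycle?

9 is on a cycle iff 9 can reach itself via ≥1 edge.
9 → 11 → 10 → 9 — yes.

Yes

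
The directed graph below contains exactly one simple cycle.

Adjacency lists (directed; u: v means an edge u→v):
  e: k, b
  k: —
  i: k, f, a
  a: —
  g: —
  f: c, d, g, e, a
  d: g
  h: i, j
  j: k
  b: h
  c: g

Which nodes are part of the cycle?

DFS with gray/black marking from i:
i gray
  k gray
  k black
  f gray
    c gray
      g gray
      g black
    c black
    d gray
      d→g: g black — skip
    d black
    f→g: g black — skip
    e gray
      e→k: k black — skip
      b gray
        h gray
          h→i: i is gray → back edge
Back edge closes the cycle i → f → e → b → h → i; its vertices are {b, e, f, h, i}.

b, e, f, h, i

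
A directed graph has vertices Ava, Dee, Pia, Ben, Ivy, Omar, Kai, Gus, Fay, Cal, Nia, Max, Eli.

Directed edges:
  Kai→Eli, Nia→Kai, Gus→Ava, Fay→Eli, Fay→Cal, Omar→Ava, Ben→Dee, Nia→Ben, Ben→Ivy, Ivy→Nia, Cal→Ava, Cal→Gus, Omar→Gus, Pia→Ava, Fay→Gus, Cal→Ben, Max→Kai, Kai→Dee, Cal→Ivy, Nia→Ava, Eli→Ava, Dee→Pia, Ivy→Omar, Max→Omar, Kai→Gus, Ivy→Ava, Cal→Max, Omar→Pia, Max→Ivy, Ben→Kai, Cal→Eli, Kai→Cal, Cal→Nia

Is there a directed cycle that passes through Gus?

Gus lies on a cycle iff there is a path from Gus back to itself.
Exploring from Gus, it never reaches itself; equivalently, its strongly connected component is a singleton.

No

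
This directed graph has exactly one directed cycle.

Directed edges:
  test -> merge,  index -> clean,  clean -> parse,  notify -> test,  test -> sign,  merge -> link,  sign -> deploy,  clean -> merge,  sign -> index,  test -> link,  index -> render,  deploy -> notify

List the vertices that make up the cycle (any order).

DFS with gray/black marking from sign:
sign gray
  deploy gray
    notify gray
      test gray
        test→sign: sign is gray → back edge
Back edge closes the cycle sign → deploy → notify → test → sign; its vertices are {sign, test, deploy, notify}.

sign, test, deploy, notify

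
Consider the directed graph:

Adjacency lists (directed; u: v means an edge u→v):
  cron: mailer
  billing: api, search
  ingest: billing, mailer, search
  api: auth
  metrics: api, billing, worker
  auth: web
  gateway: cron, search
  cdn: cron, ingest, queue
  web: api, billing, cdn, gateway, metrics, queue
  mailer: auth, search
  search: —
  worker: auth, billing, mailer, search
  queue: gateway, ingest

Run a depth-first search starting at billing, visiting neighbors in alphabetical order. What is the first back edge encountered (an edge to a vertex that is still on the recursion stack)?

web→api

DFS from billing (visiting neighbors in alphabetical order); mark gray on enter, black on exit:
billing gray
  api gray
    auth gray
      web gray
        web→api: api is gray → back edge
First back edge: web → api.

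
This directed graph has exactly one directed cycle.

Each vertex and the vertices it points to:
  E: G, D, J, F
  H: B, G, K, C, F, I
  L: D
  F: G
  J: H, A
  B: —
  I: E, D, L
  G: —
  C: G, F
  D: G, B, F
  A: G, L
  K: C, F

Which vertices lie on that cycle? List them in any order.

E, H, I, J

DFS with gray/black marking from H:
H gray
  B gray
  B black
  G gray
  G black
  K gray
    C gray
      C→G: G black — skip
      F gray
        F→G: G black — skip
      F black
    C black
    K→F: F black — skip
  K black
  H→C: C black — skip
  H→F: F black — skip
  I gray
    E gray
      E→G: G black — skip
      D gray
        D→G: G black — skip
        D→B: B black — skip
        D→F: F black — skip
      D black
      J gray
        J→H: H is gray → back edge
Back edge closes the cycle H → I → E → J → H; its vertices are {E, H, I, J}.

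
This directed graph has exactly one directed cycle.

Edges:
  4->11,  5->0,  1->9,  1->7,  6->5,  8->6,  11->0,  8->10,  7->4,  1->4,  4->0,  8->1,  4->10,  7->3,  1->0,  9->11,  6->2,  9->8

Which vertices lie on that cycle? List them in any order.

1, 8, 9

DFS with gray/black marking from 9:
9 gray
  11 gray
    0 gray
    0 black
  11 black
  8 gray
    6 gray
      2 gray
      2 black
      5 gray
        5→0: 0 black — skip
      5 black
    6 black
    1 gray
      1→9: 9 is gray → back edge
Back edge closes the cycle 9 → 8 → 1 → 9; its vertices are {1, 8, 9}.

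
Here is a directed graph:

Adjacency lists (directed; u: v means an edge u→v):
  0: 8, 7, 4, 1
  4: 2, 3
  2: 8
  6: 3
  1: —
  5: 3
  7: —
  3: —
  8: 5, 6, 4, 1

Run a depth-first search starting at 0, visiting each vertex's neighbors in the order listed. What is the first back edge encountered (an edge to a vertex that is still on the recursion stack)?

2→8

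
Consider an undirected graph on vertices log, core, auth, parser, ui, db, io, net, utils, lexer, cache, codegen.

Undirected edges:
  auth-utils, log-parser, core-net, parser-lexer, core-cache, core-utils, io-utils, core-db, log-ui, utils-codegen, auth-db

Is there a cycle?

DFS, tracking each vertex's parent; an edge to a visited non-parent vertex closes a cycle.
Start from auth:
visit auth (parent –)
  visit db (parent auth)
    visit core (parent db)
      core–db: parent, skip
      visit utils (parent core)
        utils–core: parent, skip
        visit io (parent utils)
          io–utils: parent, skip
        utils–auth: auth visited and ≠ parent → cycle
Cycle: auth – db – core – utils – auth.

Yes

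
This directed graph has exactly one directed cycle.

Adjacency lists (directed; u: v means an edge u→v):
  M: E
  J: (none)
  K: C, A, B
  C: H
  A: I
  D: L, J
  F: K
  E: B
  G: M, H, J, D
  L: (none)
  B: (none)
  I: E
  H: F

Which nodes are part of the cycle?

C, F, H, K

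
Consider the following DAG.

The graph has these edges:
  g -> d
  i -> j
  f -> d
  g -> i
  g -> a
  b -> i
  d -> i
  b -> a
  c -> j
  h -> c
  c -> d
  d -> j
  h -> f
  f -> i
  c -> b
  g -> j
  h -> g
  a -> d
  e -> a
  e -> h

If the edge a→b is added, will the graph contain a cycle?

Adding a→b creates a cycle iff b can already reach a.
Path from b: b → a.
So b → … → a → b is a cycle.

Yes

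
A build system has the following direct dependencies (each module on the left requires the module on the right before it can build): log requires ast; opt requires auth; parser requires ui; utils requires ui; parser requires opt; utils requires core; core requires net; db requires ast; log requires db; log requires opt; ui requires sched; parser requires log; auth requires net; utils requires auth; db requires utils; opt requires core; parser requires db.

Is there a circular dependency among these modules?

No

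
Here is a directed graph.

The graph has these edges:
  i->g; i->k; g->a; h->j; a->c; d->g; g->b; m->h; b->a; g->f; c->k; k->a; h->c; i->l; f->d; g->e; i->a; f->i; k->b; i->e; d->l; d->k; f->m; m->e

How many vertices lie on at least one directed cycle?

8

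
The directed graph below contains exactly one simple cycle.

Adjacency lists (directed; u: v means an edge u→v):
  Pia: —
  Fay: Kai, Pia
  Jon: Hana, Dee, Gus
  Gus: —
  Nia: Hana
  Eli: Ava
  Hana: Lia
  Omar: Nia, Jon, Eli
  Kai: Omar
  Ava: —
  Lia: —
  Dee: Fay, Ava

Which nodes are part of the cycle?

Dee, Fay, Jon, Kai, Omar

DFS with gray/black marking from Kai:
Kai gray
  Omar gray
    Nia gray
      Hana gray
        Lia gray
        Lia black
      Hana black
    Nia black
    Jon gray
      Jon→Hana: Hana black — skip
      Dee gray
        Fay gray
          Fay→Kai: Kai is gray → back edge
Back edge closes the cycle Kai → Omar → Jon → Dee → Fay → Kai; its vertices are {Dee, Fay, Jon, Kai, Omar}.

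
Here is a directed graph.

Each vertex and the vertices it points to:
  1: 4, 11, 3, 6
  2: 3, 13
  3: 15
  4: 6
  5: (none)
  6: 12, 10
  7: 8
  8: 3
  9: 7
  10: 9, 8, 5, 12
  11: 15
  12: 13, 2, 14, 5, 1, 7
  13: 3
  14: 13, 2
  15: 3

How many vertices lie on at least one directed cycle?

7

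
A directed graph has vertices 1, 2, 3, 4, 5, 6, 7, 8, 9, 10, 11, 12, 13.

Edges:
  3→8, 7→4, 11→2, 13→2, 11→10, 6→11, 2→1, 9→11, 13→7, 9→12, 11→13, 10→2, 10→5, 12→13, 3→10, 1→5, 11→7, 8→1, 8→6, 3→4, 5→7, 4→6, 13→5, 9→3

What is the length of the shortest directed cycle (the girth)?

4

For each vertex v, BFS finds the shortest path from v back to v.
The shortest such closed walk is 11 → 7 → 4 → 6 → 11, length 4.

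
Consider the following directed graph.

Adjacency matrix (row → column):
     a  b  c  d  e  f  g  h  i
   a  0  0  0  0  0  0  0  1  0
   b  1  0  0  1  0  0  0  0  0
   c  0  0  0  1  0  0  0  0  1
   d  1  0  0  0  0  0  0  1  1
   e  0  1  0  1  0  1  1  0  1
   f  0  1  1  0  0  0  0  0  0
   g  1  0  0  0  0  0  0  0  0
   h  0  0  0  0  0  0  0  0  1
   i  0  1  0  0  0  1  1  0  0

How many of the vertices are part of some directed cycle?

8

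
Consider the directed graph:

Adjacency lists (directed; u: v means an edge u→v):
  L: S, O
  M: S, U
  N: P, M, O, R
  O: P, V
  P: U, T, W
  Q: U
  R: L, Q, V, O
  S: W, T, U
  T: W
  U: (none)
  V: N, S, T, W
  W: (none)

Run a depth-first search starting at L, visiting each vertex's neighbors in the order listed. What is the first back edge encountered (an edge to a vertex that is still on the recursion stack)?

N→O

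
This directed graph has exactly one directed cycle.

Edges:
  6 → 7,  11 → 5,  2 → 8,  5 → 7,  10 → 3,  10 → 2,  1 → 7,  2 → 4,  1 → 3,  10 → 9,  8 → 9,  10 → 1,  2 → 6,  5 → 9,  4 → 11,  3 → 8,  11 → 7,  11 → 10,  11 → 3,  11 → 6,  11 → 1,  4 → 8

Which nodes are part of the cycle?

DFS with gray/black marking from 11:
11 gray
  1 gray
    7 gray
    7 black
    3 gray
      8 gray
        9 gray
        9 black
      8 black
    3 black
  1 black
  11→3: 3 black — skip
  6 gray
    6→7: 7 black — skip
  6 black
  5 gray
    5→9: 9 black — skip
    5→7: 7 black — skip
  5 black
  11→7: 7 black — skip
  10 gray
    2 gray
      4 gray
        4→8: 8 black — skip
        4→11: 11 is gray → back edge
Back edge closes the cycle 11 → 10 → 2 → 4 → 11; its vertices are {2, 4, 10, 11}.

2, 4, 10, 11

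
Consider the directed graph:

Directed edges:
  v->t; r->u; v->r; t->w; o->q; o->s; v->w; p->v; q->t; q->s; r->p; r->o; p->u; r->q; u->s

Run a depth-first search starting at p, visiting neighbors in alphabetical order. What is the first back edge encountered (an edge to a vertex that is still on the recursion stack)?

r->p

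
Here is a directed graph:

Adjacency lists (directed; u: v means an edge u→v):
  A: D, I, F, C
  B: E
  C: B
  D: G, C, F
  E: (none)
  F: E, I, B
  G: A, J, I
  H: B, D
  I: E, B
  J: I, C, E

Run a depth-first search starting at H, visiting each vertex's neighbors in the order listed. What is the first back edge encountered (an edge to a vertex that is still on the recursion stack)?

A->D

DFS from H (visiting each vertex's neighbors in the order listed); mark gray on enter, black on exit:
H gray
  B gray
    E gray
    E black
  B black
  D gray
    G gray
      A gray
        A→D: D is gray → back edge
First back edge: A → D.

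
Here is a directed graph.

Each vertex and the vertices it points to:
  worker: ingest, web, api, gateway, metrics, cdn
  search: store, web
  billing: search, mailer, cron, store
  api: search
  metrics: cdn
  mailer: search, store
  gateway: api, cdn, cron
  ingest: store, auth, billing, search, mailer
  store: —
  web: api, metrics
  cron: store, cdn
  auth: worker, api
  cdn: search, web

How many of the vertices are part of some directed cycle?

8

A vertex is on a directed cycle iff it belongs to a strongly connected component of size ≥ 2 (or has a self-loop).
The vertices on cycles are {api, cdn, web, auth, ingest, search, worker, metrics} — 8 in total.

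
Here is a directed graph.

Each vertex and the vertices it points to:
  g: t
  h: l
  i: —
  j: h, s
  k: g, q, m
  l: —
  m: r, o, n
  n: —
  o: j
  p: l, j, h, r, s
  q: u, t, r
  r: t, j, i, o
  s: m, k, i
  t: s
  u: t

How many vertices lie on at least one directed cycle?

10

A vertex is on a directed cycle iff it belongs to a strongly connected component of size ≥ 2 (or has a self-loop).
The vertices on cycles are {g, j, k, m, o, q, r, s, t, u} — 10 in total.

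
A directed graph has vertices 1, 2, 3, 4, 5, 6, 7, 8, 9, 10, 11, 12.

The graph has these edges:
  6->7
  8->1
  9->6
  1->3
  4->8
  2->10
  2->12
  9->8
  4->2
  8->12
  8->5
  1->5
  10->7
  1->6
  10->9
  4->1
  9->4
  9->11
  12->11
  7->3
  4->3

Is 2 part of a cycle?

2 is on a cycle iff 2 can reach itself via ≥1 edge.
2 → 10 → 9 → 4 → 2 — yes.

Yes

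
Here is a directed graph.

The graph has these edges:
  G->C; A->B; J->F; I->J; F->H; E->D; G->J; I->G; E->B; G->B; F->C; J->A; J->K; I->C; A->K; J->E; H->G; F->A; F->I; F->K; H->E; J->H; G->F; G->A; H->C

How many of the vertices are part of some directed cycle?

A vertex is on a directed cycle iff it belongs to a strongly connected component of size ≥ 2 (or has a self-loop).
The vertices on cycles are {F, G, H, I, J} — 5 in total.

5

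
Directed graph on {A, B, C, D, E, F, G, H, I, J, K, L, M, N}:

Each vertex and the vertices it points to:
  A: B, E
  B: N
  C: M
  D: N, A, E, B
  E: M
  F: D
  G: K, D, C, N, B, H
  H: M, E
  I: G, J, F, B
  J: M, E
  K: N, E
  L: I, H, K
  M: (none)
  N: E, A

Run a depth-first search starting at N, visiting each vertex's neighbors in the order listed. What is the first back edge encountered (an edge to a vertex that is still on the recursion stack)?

DFS from N (visiting each vertex's neighbors in the order listed); mark gray on enter, black on exit:
N gray
  E gray
    M gray
    M black
  E black
  A gray
    B gray
      B→N: N is gray → back edge
First back edge: B → N.

B→N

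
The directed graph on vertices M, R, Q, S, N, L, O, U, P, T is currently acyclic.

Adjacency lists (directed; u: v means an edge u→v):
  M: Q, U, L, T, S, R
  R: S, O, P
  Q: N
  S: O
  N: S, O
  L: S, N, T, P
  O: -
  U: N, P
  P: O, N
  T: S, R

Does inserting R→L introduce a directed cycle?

Adding R→L creates a cycle iff L can already reach R.
Path from L: L → T → R.
So L → … → R → L is a cycle.

Yes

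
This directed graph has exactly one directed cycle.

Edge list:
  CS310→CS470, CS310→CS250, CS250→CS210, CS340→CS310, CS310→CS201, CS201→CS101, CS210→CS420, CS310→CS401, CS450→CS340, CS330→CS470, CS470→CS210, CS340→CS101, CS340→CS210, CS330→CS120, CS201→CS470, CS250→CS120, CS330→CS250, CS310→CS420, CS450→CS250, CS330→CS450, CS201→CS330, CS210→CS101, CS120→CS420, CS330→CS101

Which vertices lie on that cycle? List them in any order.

CS201, CS310, CS330, CS340, CS450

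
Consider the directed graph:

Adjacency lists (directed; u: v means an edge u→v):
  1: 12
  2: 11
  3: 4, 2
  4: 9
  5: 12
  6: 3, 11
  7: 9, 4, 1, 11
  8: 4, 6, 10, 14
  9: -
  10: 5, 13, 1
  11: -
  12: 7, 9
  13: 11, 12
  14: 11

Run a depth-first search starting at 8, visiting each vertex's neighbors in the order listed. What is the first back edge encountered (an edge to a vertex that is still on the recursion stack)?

DFS from 8 (visiting each vertex's neighbors in the order listed); mark gray on enter, black on exit:
8 gray
  4 gray
    9 gray
    9 black
  4 black
  6 gray
    3 gray
      3→4: 4 black — skip
      2 gray
        11 gray
        11 black
      2 black
    3 black
    6→11: 11 black — skip
  6 black
  10 gray
    5 gray
      12 gray
        7 gray
          7→9: 9 black — skip
          7→4: 4 black — skip
          1 gray
            1→12: 12 is gray → back edge
First back edge: 1 → 12.

1→12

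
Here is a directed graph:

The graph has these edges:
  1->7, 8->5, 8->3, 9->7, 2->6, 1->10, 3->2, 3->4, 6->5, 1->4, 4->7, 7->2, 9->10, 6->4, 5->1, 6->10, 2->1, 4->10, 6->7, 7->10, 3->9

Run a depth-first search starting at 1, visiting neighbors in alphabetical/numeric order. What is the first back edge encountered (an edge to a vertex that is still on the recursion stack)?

DFS from 1 (visiting neighbors in alphabetical/numeric order); mark gray on enter, black on exit:
1 gray
  4 gray
    7 gray
      2 gray
        2→1: 1 is gray → back edge
First back edge: 2 → 1.

2->1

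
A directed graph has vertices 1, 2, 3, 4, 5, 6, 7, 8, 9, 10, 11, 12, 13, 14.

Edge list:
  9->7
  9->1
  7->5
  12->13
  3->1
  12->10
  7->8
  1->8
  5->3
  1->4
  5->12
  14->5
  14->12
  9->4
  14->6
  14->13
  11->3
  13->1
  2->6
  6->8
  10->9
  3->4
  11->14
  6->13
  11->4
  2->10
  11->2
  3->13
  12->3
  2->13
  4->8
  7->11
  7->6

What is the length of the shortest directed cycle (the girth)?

For each vertex v, BFS finds the shortest path from v back to v.
The shortest such closed walk is 9 → 7 → 11 → 2 → 10 → 9, length 5.

5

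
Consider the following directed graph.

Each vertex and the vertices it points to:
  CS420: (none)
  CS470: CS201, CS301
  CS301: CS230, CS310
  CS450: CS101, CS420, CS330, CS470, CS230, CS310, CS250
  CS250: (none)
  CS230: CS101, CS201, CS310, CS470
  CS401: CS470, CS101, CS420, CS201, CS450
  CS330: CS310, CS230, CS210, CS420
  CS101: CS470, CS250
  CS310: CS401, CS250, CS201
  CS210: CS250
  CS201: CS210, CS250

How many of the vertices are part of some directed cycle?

A vertex is on a directed cycle iff it belongs to a strongly connected component of size ≥ 2 (or has a self-loop).
The vertices on cycles are {CS101, CS230, CS301, CS310, CS330, CS401, CS450, CS470} — 8 in total.

8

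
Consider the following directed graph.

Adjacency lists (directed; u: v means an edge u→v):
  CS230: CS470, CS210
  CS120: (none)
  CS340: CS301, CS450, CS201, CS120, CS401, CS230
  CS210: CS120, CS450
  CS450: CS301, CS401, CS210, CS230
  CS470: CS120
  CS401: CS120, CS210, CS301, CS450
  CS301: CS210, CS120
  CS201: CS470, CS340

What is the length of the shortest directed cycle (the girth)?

For each vertex v, BFS finds the shortest path from v back to v.
The shortest such closed walk is CS340 → CS201 → CS340, length 2.

2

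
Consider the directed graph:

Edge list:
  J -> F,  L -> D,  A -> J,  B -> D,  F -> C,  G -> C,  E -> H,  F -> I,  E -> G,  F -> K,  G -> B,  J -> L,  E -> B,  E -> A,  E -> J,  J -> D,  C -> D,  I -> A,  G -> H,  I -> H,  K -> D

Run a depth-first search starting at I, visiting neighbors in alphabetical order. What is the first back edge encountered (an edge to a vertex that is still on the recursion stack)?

DFS from I (visiting neighbors in alphabetical order); mark gray on enter, black on exit:
I gray
  A gray
    J gray
      D gray
      D black
      F gray
        C gray
          C→D: D black — skip
        C black
        F→I: I is gray → back edge
First back edge: F → I.

F->I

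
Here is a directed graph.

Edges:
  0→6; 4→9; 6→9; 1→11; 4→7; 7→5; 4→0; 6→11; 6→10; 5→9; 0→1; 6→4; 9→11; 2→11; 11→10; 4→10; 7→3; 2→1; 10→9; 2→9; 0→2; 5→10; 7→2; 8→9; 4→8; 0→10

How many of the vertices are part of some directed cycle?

6

A vertex is on a directed cycle iff it belongs to a strongly connected component of size ≥ 2 (or has a self-loop).
The vertices on cycles are {0, 4, 6, 9, 10, 11} — 6 in total.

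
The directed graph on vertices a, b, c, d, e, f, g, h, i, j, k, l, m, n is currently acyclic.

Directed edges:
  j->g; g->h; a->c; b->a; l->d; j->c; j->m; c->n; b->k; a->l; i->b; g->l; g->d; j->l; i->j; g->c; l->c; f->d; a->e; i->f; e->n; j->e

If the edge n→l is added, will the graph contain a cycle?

Adding n→l creates a cycle iff l can already reach n.
Path from l: l → c → n.
So l → … → n → l is a cycle.

Yes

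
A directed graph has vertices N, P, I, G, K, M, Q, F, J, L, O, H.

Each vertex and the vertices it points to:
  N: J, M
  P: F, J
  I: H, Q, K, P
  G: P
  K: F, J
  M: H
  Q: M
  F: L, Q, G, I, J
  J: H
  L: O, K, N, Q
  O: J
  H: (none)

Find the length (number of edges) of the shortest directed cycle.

For each vertex v, BFS finds the shortest path from v back to v.
The shortest such closed walk is P → F → I → P, length 3.

3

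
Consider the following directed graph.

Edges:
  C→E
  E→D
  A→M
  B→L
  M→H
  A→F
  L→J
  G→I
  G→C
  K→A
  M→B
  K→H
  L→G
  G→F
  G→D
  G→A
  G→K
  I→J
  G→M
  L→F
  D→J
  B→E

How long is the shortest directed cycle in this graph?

For each vertex v, BFS finds the shortest path from v back to v.
The shortest such closed walk is L → G → M → B → L, length 4.

4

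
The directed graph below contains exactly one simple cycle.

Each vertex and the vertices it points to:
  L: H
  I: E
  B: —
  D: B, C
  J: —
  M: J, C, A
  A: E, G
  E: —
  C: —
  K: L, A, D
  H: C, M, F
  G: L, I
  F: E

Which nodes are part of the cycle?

A, G, H, L, M

DFS with gray/black marking from L:
L gray
  H gray
    C gray
    C black
    M gray
      J gray
      J black
      M→C: C black — skip
      A gray
        E gray
        E black
        G gray
          G→L: L is gray → back edge
Back edge closes the cycle L → H → M → A → G → L; its vertices are {A, G, H, L, M}.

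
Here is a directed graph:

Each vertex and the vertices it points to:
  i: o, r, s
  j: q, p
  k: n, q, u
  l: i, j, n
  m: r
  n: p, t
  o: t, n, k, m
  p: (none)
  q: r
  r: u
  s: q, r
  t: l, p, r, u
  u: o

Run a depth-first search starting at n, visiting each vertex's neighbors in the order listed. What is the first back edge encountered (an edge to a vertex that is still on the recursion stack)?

DFS from n (visiting each vertex's neighbors in the order listed); mark gray on enter, black on exit:
n gray
  p gray
  p black
  t gray
    l gray
      i gray
        o gray
          o→t: t is gray → back edge
First back edge: o → t.

o→t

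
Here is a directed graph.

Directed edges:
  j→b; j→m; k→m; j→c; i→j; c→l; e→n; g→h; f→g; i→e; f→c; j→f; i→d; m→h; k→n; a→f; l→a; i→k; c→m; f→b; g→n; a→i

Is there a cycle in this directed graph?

Yes

DFS with white/gray/black marking, starting from f:
f gray
  g gray
    h gray
    h black
    n gray
    n black
  g black
  b gray
  b black
  c gray
    l gray
      a gray
        i gray
          e gray
            e→n: n black — skip
          e black
          k gray
            k→n: n black — skip
            m gray
              m→h: h black — skip
            m black
          k black
          j gray
            j→f: f is gray → back edge
Back edge found, so a cycle exists: f → c → l → a → i → j → f.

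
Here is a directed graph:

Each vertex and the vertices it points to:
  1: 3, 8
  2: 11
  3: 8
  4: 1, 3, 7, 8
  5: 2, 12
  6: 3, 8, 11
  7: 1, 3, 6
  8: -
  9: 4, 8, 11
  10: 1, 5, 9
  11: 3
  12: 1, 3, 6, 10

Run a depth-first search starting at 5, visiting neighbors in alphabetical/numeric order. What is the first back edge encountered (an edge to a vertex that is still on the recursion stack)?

10→5

DFS from 5 (visiting neighbors in alphabetical/numeric order); mark gray on enter, black on exit:
5 gray
  2 gray
    11 gray
      3 gray
        8 gray
        8 black
      3 black
    11 black
  2 black
  12 gray
    1 gray
      1→3: 3 black — skip
      1→8: 8 black — skip
    1 black
    12→3: 3 black — skip
    6 gray
      6→3: 3 black — skip
      6→8: 8 black — skip
      6→11: 11 black — skip
    6 black
    10 gray
      10→1: 1 black — skip
      10→5: 5 is gray → back edge
First back edge: 10 → 5.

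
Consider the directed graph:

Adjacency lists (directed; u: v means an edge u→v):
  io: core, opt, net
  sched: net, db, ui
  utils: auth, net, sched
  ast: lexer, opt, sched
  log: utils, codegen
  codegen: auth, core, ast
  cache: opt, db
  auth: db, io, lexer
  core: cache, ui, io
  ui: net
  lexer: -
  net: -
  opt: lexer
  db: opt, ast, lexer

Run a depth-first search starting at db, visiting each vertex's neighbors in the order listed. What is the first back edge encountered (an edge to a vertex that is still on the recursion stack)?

sched->db

DFS from db (visiting each vertex's neighbors in the order listed); mark gray on enter, black on exit:
db gray
  opt gray
    lexer gray
    lexer black
  opt black
  ast gray
    ast→lexer: lexer black — skip
    ast→opt: opt black — skip
    sched gray
      net gray
      net black
      sched→db: db is gray → back edge
First back edge: sched → db.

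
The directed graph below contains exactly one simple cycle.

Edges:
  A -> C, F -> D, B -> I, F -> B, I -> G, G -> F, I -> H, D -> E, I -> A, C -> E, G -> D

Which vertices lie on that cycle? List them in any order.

DFS with gray/black marking from I:
I gray
  H gray
  H black
  G gray
    F gray
      D gray
        E gray
        E black
      D black
      B gray
        B→I: I is gray → back edge
Back edge closes the cycle I → G → F → B → I; its vertices are {B, F, G, I}.

B, F, G, I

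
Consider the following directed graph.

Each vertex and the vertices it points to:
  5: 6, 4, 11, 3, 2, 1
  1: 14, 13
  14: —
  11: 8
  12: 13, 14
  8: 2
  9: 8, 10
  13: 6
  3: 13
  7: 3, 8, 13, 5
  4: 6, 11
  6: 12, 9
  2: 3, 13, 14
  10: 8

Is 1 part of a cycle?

1 lies on a cycle iff there is a path from 1 back to itself.
Exploring from 1, it never reaches itself; equivalently, its strongly connected component is a singleton.

No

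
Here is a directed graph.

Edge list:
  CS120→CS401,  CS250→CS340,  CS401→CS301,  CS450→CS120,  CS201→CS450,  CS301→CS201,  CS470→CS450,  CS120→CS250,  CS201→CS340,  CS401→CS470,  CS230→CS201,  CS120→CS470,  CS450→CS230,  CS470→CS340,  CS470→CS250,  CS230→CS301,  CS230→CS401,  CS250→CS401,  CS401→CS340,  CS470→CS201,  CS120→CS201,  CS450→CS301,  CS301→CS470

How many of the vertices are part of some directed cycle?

A vertex is on a directed cycle iff it belongs to a strongly connected component of size ≥ 2 (or has a self-loop).
The vertices on cycles are {CS120, CS201, CS230, CS250, CS301, CS401, CS450, CS470} — 8 in total.

8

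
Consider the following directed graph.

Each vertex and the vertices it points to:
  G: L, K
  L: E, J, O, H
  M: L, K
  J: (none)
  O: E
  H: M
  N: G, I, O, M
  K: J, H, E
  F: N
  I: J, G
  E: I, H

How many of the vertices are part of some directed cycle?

A vertex is on a directed cycle iff it belongs to a strongly connected component of size ≥ 2 (or has a self-loop).
The vertices on cycles are {E, G, H, I, K, L, M, O} — 8 in total.

8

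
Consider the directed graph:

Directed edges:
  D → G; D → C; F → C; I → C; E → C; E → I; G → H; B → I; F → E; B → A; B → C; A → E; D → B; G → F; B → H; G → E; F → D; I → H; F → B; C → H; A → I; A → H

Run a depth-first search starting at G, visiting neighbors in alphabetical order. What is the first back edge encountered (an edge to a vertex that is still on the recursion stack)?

D→G

DFS from G (visiting neighbors in alphabetical order); mark gray on enter, black on exit:
G gray
  E gray
    C gray
      H gray
      H black
    C black
    I gray
      I→C: C black — skip
      I→H: H black — skip
    I black
  E black
  F gray
    B gray
      A gray
        A→E: E black — skip
        A→H: H black — skip
        A→I: I black — skip
      A black
      B→C: C black — skip
      B→H: H black — skip
      B→I: I black — skip
    B black
    F→C: C black — skip
    D gray
      D→B: B black — skip
      D→C: C black — skip
      D→G: G is gray → back edge
First back edge: D → G.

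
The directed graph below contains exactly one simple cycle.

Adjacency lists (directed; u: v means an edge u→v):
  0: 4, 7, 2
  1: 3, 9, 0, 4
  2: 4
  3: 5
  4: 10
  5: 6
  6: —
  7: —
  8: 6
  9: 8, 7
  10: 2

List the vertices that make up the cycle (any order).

DFS with gray/black marking from 4:
4 gray
  10 gray
    2 gray
      2→4: 4 is gray → back edge
Back edge closes the cycle 4 → 10 → 2 → 4; its vertices are {2, 4, 10}.

2, 4, 10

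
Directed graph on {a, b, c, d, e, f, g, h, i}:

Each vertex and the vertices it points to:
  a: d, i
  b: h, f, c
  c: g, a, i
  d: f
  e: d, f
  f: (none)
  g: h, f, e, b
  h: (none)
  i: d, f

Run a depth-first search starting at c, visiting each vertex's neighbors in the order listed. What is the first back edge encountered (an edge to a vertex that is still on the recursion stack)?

b->c

DFS from c (visiting each vertex's neighbors in the order listed); mark gray on enter, black on exit:
c gray
  g gray
    h gray
    h black
    f gray
    f black
    e gray
      d gray
        d→f: f black — skip
      d black
      e→f: f black — skip
    e black
    b gray
      b→h: h black — skip
      b→f: f black — skip
      b→c: c is gray → back edge
First back edge: b → c.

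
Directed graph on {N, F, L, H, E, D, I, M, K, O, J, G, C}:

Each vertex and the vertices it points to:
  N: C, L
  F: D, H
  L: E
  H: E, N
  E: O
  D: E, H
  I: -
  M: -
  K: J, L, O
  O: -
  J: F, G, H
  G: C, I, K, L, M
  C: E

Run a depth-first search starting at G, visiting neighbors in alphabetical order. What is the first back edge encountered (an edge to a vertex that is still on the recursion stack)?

DFS from G (visiting neighbors in alphabetical order); mark gray on enter, black on exit:
G gray
  C gray
    E gray
      O gray
      O black
    E black
  C black
  I gray
  I black
  K gray
    J gray
      F gray
        D gray
          D→E: E black — skip
          H gray
            H→E: E black — skip
            N gray
              N→C: C black — skip
              L gray
                L→E: E black — skip
              L black
            N black
          H black
        D black
        F→H: H black — skip
      F black
      J→G: G is gray → back edge
First back edge: J → G.

J→G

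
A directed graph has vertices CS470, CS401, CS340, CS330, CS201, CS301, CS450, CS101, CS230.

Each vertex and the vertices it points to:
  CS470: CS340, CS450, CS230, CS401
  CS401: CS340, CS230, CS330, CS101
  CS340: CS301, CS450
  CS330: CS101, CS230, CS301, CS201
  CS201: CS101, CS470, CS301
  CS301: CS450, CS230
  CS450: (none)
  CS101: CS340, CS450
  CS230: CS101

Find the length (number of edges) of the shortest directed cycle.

4

For each vertex v, BFS finds the shortest path from v back to v.
The shortest such closed walk is CS201 → CS470 → CS401 → CS330 → CS201, length 4.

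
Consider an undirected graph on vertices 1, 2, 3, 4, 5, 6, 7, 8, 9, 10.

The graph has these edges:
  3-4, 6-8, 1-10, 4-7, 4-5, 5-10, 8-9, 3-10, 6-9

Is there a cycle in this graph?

Yes

DFS, tracking each vertex's parent; an edge to a visited non-parent vertex closes a cycle.
Start from 2:
visit 2 (parent –)
visit 1 (parent –)
  visit 10 (parent 1)
    10–1: parent, skip
    visit 5 (parent 10)
      5–10: parent, skip
      visit 4 (parent 5)
        visit 3 (parent 4)
          3–10: 10 visited and ≠ parent → cycle
Cycle: 10 – 5 – 4 – 3 – 10.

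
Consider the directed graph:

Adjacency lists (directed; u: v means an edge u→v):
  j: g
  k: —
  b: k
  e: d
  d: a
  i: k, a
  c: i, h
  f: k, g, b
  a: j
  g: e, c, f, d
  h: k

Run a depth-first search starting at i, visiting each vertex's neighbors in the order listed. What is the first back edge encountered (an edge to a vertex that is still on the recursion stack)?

d->a

DFS from i (visiting each vertex's neighbors in the order listed); mark gray on enter, black on exit:
i gray
  k gray
  k black
  a gray
    j gray
      g gray
        e gray
          d gray
            d→a: a is gray → back edge
First back edge: d → a.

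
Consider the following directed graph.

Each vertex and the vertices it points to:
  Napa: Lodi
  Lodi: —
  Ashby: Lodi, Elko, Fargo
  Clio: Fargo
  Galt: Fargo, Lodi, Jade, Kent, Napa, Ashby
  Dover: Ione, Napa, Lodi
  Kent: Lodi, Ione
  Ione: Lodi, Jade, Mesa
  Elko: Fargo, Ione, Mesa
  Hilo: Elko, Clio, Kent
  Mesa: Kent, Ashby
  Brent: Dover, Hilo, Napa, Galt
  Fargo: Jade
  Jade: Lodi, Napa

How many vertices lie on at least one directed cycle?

5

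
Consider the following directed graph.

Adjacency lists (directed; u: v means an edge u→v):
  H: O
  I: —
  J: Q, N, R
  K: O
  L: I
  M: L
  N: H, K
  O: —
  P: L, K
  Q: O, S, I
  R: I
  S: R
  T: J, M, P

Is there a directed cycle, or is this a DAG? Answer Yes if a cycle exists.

DFS with white/gray/black marking, starting from H:
H gray
  O gray
  O black
H black
I gray
I black
J gray
  Q gray
    Q→O: O black — skip
    S gray
      R gray
        R→I: I black — skip
      R black
    S black
    Q→I: I black — skip
  Q black
  N gray
    N→H: H black — skip
    K gray
      K→O: O black — skip
    K black
  N black
  J→R: R black — skip
J black
L gray
  L→I: I black — skip
L black
M gray
  M→L: L black — skip
M black
P gray
  P→L: L black — skip
  P→K: K black — skip
P black
T gray
  T→J: J black — skip
  T→M: M black — skip
  T→P: P black — skip
T black
Every edge goes to a white or black vertex — no back edge, so the graph is acyclic.

No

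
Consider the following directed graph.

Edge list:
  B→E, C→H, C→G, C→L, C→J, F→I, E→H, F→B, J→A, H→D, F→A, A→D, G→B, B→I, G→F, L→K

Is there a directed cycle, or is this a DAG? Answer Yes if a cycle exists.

DFS with white/gray/black marking, starting from J:
J gray
  A gray
    D gray
    D black
  A black
J black
B gray
  I gray
  I black
  E gray
    H gray
      H→D: D black — skip
    H black
  E black
B black
C gray
  L gray
    K gray
    K black
  L black
  C→H: H black — skip
  G gray
    F gray
      F→I: I black — skip
      F→A: A black — skip
      F→B: B black — skip
    F black
    G→B: B black — skip
  G black
  C→J: J black — skip
C black
Every edge goes to a white or black vertex — no back edge, so the graph is acyclic.

No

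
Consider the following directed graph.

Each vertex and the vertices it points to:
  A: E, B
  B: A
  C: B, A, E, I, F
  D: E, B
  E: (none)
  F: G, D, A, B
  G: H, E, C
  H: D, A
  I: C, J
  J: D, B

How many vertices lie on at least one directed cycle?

A vertex is on a directed cycle iff it belongs to a strongly connected component of size ≥ 2 (or has a self-loop).
The vertices on cycles are {A, B, C, F, G, I} — 6 in total.

6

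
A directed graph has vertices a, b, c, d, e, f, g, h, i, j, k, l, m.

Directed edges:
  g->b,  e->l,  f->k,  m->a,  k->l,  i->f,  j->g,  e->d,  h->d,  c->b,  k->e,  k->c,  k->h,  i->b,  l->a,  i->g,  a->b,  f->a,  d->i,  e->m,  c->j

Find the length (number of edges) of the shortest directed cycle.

5

For each vertex v, BFS finds the shortest path from v back to v.
The shortest such closed walk is k → e → d → i → f → k, length 5.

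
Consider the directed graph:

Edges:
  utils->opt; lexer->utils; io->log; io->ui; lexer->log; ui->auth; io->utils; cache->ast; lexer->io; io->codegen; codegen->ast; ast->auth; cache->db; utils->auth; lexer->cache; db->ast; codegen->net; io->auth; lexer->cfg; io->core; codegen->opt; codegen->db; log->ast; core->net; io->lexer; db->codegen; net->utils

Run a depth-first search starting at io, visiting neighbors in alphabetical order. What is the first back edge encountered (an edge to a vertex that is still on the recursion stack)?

DFS from io (visiting neighbors in alphabetical order); mark gray on enter, black on exit:
io gray
  auth gray
  auth black
  codegen gray
    ast gray
      ast→auth: auth black — skip
    ast black
    db gray
      db→ast: ast black — skip
      db→codegen: codegen is gray → back edge
First back edge: db → codegen.

db->codegen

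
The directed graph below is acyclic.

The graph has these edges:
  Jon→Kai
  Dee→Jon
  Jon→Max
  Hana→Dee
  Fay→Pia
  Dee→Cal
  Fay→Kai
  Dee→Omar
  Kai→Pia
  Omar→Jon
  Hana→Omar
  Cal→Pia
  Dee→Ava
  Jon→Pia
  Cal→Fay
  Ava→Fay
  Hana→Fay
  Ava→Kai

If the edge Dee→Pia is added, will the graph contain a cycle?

No

Adding Dee→Pia creates a cycle iff Pia can already reach Dee.
Explore from Pia: no path reaches Dee. The graph stays acyclic.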